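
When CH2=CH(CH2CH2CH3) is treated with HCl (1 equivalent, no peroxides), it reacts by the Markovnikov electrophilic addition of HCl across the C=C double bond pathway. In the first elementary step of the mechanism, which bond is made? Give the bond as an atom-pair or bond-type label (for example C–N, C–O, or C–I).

Step 1: Protonation of the alkene by HCl: the π bond acts as the nucleophile and picks up H⁺, giving the more stable (Markovnikov) secondary carbocation. The H–Cl bond breaks heterolytically, releasing Cl⁻.
The bond formed in this step is the C–H bond.

C–H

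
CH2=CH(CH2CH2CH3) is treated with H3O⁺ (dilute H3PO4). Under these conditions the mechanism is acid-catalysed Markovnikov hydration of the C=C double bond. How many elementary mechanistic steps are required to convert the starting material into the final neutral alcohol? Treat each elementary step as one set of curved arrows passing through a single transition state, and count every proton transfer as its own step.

3

Step 1: Electrophilic addition begins with the π(C=C) electrons forming a bond to the proton of H3O⁺. Following Markovnikov's rule, the resulting cation is secondary. H2O is released.
(No 1,2-shift: no single shift to an adjacent carbon would give a more stable cation.)
Step 2: Nucleophilic capture of the cation by H2O produces the protonated alcohol (an oxonium ion).
Step 3: Deprotonation of the oxonium ion by a water molecule delivers the neutral alcohol and regenerates the acid catalyst.
Total: 3 elementary steps.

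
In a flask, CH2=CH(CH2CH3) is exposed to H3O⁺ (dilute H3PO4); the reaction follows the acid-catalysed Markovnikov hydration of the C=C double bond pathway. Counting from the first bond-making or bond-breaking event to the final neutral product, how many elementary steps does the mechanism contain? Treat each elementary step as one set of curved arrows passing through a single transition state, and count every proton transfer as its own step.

Step 1: Protonation of the alkene by H3O⁺: the π bond acts as the nucleophile and picks up H⁺, giving the more stable (Markovnikov) secondary carbocation. H2O is released.
(No 1,2-shift: no single shift to an adjacent carbon would give a more stable cation.)
Step 2: Water acts as the nucleophile: an oxygen lone pair bonds to the cationic carbon, giving an oxonium-ion intermediate.
Step 3: Deprotonation of the oxonium ion by a water molecule delivers the neutral alcohol and regenerates the acid catalyst.
Total: 3 elementary steps.

3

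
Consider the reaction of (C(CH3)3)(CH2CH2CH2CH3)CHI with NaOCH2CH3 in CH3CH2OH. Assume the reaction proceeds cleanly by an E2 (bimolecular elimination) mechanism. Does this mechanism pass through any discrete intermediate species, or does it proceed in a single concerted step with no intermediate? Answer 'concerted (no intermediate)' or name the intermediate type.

concerted (no intermediate)

The strong base CH3CH2O⁻ removes a β-hydrogen; in the same concerted event the electrons of the breaking C–H bond form the new π(C=C) bond and the C–I σ-bond breaks, expelling I⁻. Anti-periplanar geometry; one transition state.
All bond changes occur in one transition state; no discrete intermediate is formed.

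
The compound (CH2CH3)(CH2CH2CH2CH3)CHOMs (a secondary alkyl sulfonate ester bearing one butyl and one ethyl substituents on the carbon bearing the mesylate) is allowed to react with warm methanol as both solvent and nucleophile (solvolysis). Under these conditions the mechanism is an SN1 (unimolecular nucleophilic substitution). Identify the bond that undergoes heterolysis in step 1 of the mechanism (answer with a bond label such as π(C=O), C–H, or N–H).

Step 1: Unassisted departure of MsO⁻ (taking the C–O bonding pair) generates a secondary carbocation.
The bond broken in this step is the C–O bond.

C–O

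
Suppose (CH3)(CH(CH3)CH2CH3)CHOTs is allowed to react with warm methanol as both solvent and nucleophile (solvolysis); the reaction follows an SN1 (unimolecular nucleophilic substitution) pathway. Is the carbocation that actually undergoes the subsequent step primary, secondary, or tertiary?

Step 1: Unassisted departure of TsO⁻ (taking the C–O bonding pair) generates a secondary carbocation.
Step 2: A hydride (H with its bonding pair) migrates from the adjacent sec-butyl carbon to the cationic centre — a 1,2-hydride shift — upgrading the secondary cation to a tertiary one.
The cation rearranges from secondary to tertiary via a 1,2-hydride shift from the adjacent sec-butyl carbon; the tertiary cation is what reacts next.

tertiary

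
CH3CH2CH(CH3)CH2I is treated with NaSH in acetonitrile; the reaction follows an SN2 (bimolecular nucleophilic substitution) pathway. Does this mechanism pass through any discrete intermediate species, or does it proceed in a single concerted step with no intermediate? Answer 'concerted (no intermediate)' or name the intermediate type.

HS⁻ attacks the back face of the α-carbon while I⁻ departs with the C–I bonding pair — a single concerted displacement through a pentacoordinate transition state.
All bond changes occur in one transition state; no discrete intermediate is formed.

concerted (no intermediate)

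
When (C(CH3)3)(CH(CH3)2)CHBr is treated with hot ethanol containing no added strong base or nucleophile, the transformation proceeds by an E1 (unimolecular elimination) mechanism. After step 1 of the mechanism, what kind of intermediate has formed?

secondary carbocation

Step 1: Unassisted departure of Br⁻ (taking the C–Br bonding pair) generates a secondary carbocation.
After step 1 the species present is a secondary carbocation.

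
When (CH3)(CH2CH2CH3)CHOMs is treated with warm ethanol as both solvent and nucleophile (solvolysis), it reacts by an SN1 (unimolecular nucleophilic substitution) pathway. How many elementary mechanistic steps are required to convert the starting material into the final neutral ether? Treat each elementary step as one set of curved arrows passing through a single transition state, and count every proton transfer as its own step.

3

Step 1: The C–O bond breaks with both electrons going to the mesylate; MsO⁻ leaves and a secondary carbocation remains.
(No 1,2-shift: no single shift to an adjacent carbon would give a more stable cation.)
Step 2: A lone pair on the oxygen of CH3CH2OH attacks the carbocation, forming a new C–O σ-bond and an oxonium ion.
Step 3: Proton transfer from the O–H of the oxonium ion to a solvent molecule delivers the neutral ether.
Total: 3 elementary steps.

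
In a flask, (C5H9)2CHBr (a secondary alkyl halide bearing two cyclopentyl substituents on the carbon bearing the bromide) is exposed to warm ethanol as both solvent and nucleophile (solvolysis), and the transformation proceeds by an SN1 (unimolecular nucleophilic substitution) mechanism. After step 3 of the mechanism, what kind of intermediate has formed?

oxonium ion

Step 1: The C–Br bond breaks with both electrons going to the bromide; Br⁻ leaves and a secondary carbocation remains.
Step 2: A hydride (H with its bonding pair) migrates from the adjacent cyclopentyl carbon to the cationic centre — a 1,2-hydride shift — upgrading the secondary cation to a tertiary one.
Step 3: Nucleophilic capture: the oxygen of CH3CH2OH bonds to the cationic carbon, producing an oxonium-ion intermediate.
After step 3 the species present is an oxonium ion.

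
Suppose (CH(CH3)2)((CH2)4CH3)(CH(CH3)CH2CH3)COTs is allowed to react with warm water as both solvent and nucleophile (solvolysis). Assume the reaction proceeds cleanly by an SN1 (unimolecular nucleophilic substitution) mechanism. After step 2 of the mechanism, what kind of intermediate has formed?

Step 1: Rate-determining heterolysis of the C–O bond gives TsO⁻ and a tertiary carbocation.
Step 2: H2O donates an oxygen lone pair into the empty p orbital of the cation, giving a protonated alcohol (an oxonium ion).
After step 2 the species present is an oxonium ion.

oxonium ion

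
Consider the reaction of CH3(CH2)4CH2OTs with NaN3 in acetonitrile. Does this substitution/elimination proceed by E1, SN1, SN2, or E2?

Conditions: a primary substrate with a strong nucleophile in the polar aprotic solvent acetonitrile.
These conditions are the textbook signature of the SN2 pathway.
An unhindered substrate with a strong nucleophile in a polar aprotic solvent favours one-step backside displacement.

SN2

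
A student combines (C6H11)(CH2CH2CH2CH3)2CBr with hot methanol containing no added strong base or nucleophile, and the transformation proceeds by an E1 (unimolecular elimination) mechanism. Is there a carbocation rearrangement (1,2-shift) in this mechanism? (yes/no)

The first-formed carbocation is tertiary.
No single 1,2-shift to an adjacent carbon would produce a more-substituted cation than the one already present, so no rearrangement occurs.

no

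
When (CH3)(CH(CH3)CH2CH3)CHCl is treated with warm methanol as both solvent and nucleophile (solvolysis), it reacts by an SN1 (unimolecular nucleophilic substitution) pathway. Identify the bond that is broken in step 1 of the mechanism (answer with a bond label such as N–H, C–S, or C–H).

C–Cl

Step 1: The C–Cl bond breaks with both electrons going to the chloride; Cl⁻ leaves and a secondary carbocation remains.
The bond broken in this step is the C–Cl bond.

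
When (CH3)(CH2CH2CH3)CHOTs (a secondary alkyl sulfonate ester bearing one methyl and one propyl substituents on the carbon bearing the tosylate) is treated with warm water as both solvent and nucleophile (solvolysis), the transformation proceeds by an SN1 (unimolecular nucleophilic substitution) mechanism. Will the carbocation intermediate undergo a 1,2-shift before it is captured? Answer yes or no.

no

The first-formed carbocation is secondary.
No single 1,2-shift to an adjacent carbon would produce a more-substituted cation than the one already present, so no rearrangement occurs.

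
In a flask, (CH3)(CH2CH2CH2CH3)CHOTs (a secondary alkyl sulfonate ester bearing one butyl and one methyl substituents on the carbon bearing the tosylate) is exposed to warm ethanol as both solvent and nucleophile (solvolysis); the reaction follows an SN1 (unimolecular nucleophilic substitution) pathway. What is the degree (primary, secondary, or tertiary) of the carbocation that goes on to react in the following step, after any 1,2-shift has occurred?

secondary

Step 1: The C–O bond breaks with both electrons going to the tosylate; TsO⁻ leaves and a secondary carbocation remains.
No single 1,2-shift to an adjacent carbon would give a more-substituted cation, so no rearrangement occurs.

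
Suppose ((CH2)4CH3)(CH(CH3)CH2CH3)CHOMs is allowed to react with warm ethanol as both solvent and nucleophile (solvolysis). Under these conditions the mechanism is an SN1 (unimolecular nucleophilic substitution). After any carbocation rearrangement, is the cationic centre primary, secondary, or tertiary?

tertiary

Step 1: Rate-determining heterolysis of the C–O bond gives MsO⁻ and a secondary carbocation.
Step 2: A hydride (H with its bonding pair) migrates from the adjacent sec-butyl carbon to the cationic centre — a 1,2-hydride shift — upgrading the secondary cation to a tertiary one.
The cation rearranges from secondary to tertiary via a 1,2-hydride shift from the adjacent sec-butyl carbon; the tertiary cation is what reacts next.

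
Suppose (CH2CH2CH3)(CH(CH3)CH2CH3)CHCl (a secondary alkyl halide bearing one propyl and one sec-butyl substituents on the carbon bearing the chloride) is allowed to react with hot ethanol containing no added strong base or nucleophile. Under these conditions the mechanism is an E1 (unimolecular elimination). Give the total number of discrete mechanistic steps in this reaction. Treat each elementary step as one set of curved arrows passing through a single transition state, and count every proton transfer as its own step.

3

Step 1: Ionisation: the C–Cl σ-bond cleaves heterolytically; both bonding electrons depart with Cl⁻, leaving a secondary carbocation at the α-carbon.
Step 2: A hydride (H with its bonding pair) migrates from the adjacent sec-butyl carbon to the cationic centre — a 1,2-hydride shift — upgrading the secondary cation to a tertiary one.
Step 3: An ethanol molecule (solvent) deprotonates a β-carbon; as the C–H bond breaks, those electrons form the new alkene π bond.
Total: 3 elementary steps.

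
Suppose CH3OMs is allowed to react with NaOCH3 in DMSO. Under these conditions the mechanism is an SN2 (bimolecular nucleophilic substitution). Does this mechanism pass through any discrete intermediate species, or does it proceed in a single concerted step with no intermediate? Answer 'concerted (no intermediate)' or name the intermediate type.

Backside attack by CH3O⁻ on the carbon bearing the mesylate: the new C–O bond forms as the C–O bond breaks, with Walden inversion at carbon.
All bond changes occur in one transition state; no discrete intermediate is formed.

concerted (no intermediate)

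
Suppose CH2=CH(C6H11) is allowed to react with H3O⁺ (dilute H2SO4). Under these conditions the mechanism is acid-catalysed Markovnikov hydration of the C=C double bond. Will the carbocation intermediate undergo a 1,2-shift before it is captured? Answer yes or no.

yes

The first-formed carbocation is secondary.
The adjacent cyclohexyl carbon already bears 2 other carbon substituents and has a hydrogen to migrate; after a 1,2-hydride shift from that carbon the positive charge sits on a tertiary centre.
Tertiary is more stable than secondary, so the shift occurs.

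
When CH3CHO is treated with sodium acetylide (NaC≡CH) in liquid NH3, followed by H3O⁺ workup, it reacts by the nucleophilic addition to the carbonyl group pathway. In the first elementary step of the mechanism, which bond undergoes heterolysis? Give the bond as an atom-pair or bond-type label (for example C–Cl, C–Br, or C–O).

Step 1: HC≡C⁻ attacks the sp² carbonyl carbon; the C=O π bond breaks and the electrons end up as a lone pair on the alkoxide oxygen of the tetrahedral intermediate.
The bond broken in this step is the π(C=O) bond.

π(C=O)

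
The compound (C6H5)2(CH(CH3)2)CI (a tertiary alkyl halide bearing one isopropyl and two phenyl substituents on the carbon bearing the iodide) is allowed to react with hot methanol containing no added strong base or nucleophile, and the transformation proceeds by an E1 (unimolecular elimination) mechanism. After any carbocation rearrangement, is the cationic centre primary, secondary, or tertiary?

Step 1: Ionisation: the C–I σ-bond cleaves heterolytically; both bonding electrons depart with I⁻, leaving a tertiary carbocation at the α-carbon.
No single 1,2-shift to an adjacent carbon would give a more-substituted cation, so no rearrangement occurs.

tertiary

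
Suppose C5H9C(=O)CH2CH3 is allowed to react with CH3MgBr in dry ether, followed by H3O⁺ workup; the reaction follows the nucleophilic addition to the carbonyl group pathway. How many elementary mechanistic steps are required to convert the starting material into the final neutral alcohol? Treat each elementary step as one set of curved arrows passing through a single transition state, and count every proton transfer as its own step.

2

Step 1: A lone pair / filled orbital on the carbanion-like carbon of CH3MgBr attacks the electrophilic carbonyl carbon; the π(C=O) electrons shift onto oxygen, producing a tetrahedral alkoxide intermediate.
Step 2: Protonation of the alkoxide by H3O⁺ workup furnishes an alcohol.
Total: 2 elementary steps.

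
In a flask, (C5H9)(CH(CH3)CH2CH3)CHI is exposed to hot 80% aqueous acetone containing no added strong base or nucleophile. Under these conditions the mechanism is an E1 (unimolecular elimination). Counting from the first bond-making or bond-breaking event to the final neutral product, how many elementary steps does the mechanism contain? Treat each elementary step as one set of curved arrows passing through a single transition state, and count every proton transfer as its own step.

3

Step 1: Rate-determining heterolysis of the C–I bond gives I⁻ and a secondary carbocation.
Step 2: Carbocation rearrangement: a 1,2-hydride shift from the adjacent sec-butyl carbon converts the initially-formed secondary cation into the more stable tertiary cation.
Step 3: A weak base (a water molecule from the solvent) removes a proton from a carbon adjacent to the cationic centre; the electrons of that C–H bond become the new π(C=C) bond, giving the alkene.
Total: 3 elementary steps.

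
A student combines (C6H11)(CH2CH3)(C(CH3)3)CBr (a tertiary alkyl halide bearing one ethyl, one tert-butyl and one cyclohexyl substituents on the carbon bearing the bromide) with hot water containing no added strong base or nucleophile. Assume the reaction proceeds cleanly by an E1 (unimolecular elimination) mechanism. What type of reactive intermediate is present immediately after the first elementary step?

tertiary carbocation

Step 1: Rate-determining heterolysis of the C–Br bond gives Br⁻ and a tertiary carbocation.
After step 1 the species present is a tertiary carbocation.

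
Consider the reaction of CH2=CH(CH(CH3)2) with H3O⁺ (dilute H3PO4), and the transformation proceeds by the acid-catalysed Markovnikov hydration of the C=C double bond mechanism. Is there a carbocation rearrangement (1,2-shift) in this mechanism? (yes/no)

The first-formed carbocation is secondary.
The adjacent isopropyl carbon already bears 2 other carbon substituents and has a hydrogen to migrate; after a 1,2-hydride shift from that carbon the positive charge sits on a tertiary centre.
Tertiary is more stable than secondary, so the shift occurs.

yes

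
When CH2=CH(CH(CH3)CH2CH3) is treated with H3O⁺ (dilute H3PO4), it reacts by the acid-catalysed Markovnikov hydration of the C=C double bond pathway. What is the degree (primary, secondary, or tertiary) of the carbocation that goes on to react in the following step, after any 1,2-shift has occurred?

tertiary

Step 1: Protonation of the alkene by H3O⁺: the π bond acts as the nucleophile and picks up H⁺, giving the more stable (Markovnikov) secondary carbocation. H2O is released.
Step 2: Carbocation rearrangement: a 1,2-hydride shift from the adjacent sec-butyl carbon converts the initially-formed secondary cation into the more stable tertiary cation.
The cation rearranges from secondary to tertiary via a 1,2-hydride shift from the adjacent sec-butyl carbon; the tertiary cation is what reacts next.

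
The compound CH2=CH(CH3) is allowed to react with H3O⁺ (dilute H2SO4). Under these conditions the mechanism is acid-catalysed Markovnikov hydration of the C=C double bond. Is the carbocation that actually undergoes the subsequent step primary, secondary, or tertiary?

Step 1: Protonation of the alkene by H3O⁺: the π bond acts as the nucleophile and picks up H⁺, giving the more stable (Markovnikov) secondary carbocation. H2O is released.
No single 1,2-shift to an adjacent carbon would give a more-substituted cation, so no rearrangement occurs.

secondary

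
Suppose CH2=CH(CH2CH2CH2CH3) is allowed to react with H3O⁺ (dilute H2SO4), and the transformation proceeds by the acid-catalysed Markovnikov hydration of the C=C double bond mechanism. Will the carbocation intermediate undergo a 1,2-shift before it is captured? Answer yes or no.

The first-formed carbocation is secondary.
No single 1,2-shift to an adjacent carbon would produce a more-substituted cation than the one already present, so no rearrangement occurs.

no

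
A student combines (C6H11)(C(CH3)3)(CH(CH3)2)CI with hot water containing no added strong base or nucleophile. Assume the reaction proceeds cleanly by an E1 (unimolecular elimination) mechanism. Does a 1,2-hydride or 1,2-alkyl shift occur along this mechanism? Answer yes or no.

no

The first-formed carbocation is tertiary.
No single 1,2-shift to an adjacent carbon would produce a more-substituted cation than the one already present, so no rearrangement occurs.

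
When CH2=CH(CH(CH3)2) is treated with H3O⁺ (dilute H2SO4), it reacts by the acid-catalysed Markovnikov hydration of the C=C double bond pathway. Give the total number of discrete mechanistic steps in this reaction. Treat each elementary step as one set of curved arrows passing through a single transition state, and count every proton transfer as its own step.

4

Step 1: The π electrons of the C=C bond attack a proton of H3O⁺; Markovnikov addition places the new C–H on the less-substituted alkene carbon, so the positive charge ends up on the more-substituted carbon — a secondary carbocation. H2O is released.
Step 2: A hydride (H with its bonding pair) migrates from the adjacent isopropyl carbon to the cationic centre — a 1,2-hydride shift — upgrading the secondary cation to a tertiary one.
Step 3: A lone pair on the oxygen of H2O attacks the carbocation, forming a C–O bond and an oxonium ion (a protonated alcohol).
Step 4: Deprotonation of the oxonium ion by a water molecule delivers the neutral alcohol and regenerates the acid catalyst.
Total: 4 elementary steps.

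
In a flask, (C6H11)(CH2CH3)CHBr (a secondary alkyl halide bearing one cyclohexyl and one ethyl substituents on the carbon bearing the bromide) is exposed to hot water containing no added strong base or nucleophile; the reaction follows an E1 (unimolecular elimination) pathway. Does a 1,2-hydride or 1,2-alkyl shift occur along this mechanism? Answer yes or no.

The first-formed carbocation is secondary.
The adjacent cyclohexyl carbon already bears 2 other carbon substituents and has a hydrogen to migrate; after a 1,2-hydride shift from that carbon the positive charge sits on a tertiary centre.
Tertiary is more stable than secondary, so the shift occurs.

yes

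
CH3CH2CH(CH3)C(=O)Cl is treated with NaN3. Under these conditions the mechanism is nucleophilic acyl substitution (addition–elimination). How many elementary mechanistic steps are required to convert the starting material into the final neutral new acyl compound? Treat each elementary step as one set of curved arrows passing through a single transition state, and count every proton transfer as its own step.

Step 1: Nucleophilic addition of N3⁻ to the acyl carbon breaks the π(C=O) bond and yields a tetrahedral, anionic intermediate.
Step 2: Elimination step: re-formation of the carbonyl π bond drives out Cl⁻, giving the new acyl compound.
Total: 2 elementary steps.

2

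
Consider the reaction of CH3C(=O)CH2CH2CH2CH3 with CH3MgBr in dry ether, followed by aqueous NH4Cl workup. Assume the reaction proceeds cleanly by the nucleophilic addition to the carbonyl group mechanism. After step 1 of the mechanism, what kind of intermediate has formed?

Step 1: A lone pair / filled orbital on the carbanion-like carbon of CH3MgBr attacks the electrophilic carbonyl carbon; the π(C=O) electrons shift onto oxygen, producing a tetrahedral alkoxide intermediate.
After step 1 the species present is a tetrahedral alkoxide intermediate.

tetrahedral alkoxide intermediate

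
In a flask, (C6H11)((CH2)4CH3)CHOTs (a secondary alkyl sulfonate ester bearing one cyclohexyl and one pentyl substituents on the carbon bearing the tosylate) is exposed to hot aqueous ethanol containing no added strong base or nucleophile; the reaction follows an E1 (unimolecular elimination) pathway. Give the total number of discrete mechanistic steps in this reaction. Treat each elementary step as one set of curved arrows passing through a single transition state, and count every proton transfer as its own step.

Step 1: The C–O bond breaks with both electrons going to the tosylate; TsO⁻ leaves and a secondary carbocation remains.
Step 2: A hydride (H with its bonding pair) migrates from the adjacent cyclohexyl carbon to the cationic centre — a 1,2-hydride shift — upgrading the secondary cation to a tertiary one.
Step 3: A water (or ethanol) molecule (solvent) deprotonates a β-carbon; as the C–H bond breaks, those electrons form the new alkene π bond.
Total: 3 elementary steps.

3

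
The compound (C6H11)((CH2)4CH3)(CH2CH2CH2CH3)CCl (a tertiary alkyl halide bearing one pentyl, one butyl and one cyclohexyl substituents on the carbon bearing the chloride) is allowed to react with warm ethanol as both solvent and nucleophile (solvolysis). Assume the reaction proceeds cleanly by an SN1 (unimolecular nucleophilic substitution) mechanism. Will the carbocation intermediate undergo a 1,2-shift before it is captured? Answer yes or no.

The first-formed carbocation is tertiary.
No single 1,2-shift to an adjacent carbon would produce a more-substituted cation than the one already present, so no rearrangement occurs.

no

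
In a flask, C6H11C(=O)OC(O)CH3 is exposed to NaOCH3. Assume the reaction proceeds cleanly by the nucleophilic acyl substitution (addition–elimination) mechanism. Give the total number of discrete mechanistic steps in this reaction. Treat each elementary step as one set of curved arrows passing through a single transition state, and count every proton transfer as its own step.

Step 1: CH3O⁻ adds to the carbonyl carbon; the C=O π electrons shift onto oxygen and a tetrahedral alkoxide intermediate forms.
Step 2: Elimination step: re-formation of the carbonyl π bond drives out CH3CO2⁻, giving the new acyl compound.
Total: 2 elementary steps.

2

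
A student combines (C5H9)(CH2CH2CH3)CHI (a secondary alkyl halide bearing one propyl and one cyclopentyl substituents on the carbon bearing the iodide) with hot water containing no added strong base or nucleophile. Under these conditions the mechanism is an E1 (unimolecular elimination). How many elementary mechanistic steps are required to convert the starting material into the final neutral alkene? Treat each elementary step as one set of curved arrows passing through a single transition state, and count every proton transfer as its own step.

Step 1: Rate-determining heterolysis of the C–I bond gives I⁻ and a secondary carbocation.
Step 2: A hydride (H with its bonding pair) migrates from the adjacent cyclopentyl carbon to the cationic centre — a 1,2-hydride shift — upgrading the secondary cation to a tertiary one.
Step 3: A water molecule (solvent) deprotonates a β-carbon; as the C–H bond breaks, those electrons form the new alkene π bond.
Total: 3 elementary steps.

3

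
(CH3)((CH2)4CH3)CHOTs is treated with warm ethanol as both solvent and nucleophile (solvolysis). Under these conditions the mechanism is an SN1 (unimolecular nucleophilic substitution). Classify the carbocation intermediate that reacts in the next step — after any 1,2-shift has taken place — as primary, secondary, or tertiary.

secondary

Step 1: Unassisted departure of TsO⁻ (taking the C–O bonding pair) generates a secondary carbocation.
No single 1,2-shift to an adjacent carbon would give a more-substituted cation, so no rearrangement occurs.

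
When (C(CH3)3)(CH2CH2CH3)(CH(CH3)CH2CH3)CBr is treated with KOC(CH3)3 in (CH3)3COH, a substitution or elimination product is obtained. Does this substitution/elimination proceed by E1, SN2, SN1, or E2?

Conditions: a strong/bulky base with a tertiary substrate bearing a β-hydrogen.
These conditions are the textbook signature of the E2 pathway.
A strong (often hindered) base removes a β-H in concert with loss of the leaving group — bimolecular elimination.

E2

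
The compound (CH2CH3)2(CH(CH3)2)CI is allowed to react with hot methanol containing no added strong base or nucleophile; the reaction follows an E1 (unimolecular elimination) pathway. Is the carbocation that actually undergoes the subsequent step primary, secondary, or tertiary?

Step 1: The C–I bond breaks with both electrons going to the iodide; I⁻ leaves and a tertiary carbocation remains.
No single 1,2-shift to an adjacent carbon would give a more-substituted cation, so no rearrangement occurs.

tertiary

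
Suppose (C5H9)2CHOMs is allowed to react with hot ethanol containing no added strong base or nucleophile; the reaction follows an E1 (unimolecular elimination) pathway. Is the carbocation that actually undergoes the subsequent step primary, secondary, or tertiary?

Step 1: Unassisted departure of MsO⁻ (taking the C–O bonding pair) generates a secondary carbocation.
Step 2: A 1,2-hydride shift from the adjacent cyclopentyl carbon moves the positive charge from the secondary centre to an adjacent carbon, generating a more stable tertiary carbocation.
The cation rearranges from secondary to tertiary via a 1,2-hydride shift from the adjacent cyclopentyl carbon; the tertiary cation is what reacts next.

tertiary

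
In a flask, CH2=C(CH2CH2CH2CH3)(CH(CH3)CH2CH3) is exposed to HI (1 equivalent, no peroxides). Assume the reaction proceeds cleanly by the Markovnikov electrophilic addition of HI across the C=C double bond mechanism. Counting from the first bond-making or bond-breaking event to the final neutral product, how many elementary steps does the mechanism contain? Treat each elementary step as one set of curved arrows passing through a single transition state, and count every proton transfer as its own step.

2

Step 1: The π electrons of the C=C bond attack a proton of HI; Markovnikov addition places the new C–H on the less-substituted alkene carbon, so the positive charge ends up on the more-substituted carbon — a tertiary carbocation. The H–I bond breaks heterolytically, releasing I⁻.
(No 1,2-shift: no single shift to an adjacent carbon would give a more stable cation.)
Step 2: Nucleophilic attack by I⁻ on the carbocation completes the addition, giving R–I.
Total: 2 elementary steps.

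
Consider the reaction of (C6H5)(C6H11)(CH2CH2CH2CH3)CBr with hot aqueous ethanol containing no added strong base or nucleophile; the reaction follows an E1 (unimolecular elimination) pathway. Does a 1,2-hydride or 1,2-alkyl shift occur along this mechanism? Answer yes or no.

The first-formed carbocation is tertiary.
No single 1,2-shift to an adjacent carbon would produce a more-substituted cation than the one already present, so no rearrangement occurs.

no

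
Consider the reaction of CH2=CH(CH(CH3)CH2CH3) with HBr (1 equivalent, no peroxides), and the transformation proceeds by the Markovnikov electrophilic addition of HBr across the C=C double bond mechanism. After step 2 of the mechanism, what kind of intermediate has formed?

Step 1: Protonation of the alkene by HBr: the π bond acts as the nucleophile and picks up H⁺, giving the more stable (Markovnikov) secondary carbocation. The H–Br bond breaks heterolytically, releasing Br⁻.
Step 2: Carbocation rearrangement: a 1,2-hydride shift from the adjacent sec-butyl carbon converts the initially-formed secondary cation into the more stable tertiary cation.
After step 2 the species present is a tertiary carbocation.

tertiary carbocation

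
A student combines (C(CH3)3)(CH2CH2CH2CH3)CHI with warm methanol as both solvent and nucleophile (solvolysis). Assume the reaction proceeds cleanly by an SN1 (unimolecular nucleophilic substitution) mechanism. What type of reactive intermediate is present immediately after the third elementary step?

Step 1: Rate-determining heterolysis of the C–I bond gives I⁻ and a secondary carbocation.
Step 2: Carbocation rearrangement: a 1,2-methyl shift from the adjacent tert-butyl carbon converts the initially-formed secondary cation into the more stable tertiary cation.
Step 3: Nucleophilic capture: the oxygen of CH3OH bonds to the cationic carbon, producing an oxonium-ion intermediate.
After step 3 the species present is an oxonium ion.

oxonium ion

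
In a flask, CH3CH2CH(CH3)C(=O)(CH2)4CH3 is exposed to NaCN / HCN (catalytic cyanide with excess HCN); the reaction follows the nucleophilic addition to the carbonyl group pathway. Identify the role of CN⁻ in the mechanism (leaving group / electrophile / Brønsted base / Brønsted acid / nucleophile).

Step 1: Nucleophilic addition: CN⁻ adds to the carbonyl carbon, pushing the π(C=O) electron pair onto oxygen and giving a tetrahedral alkoxide.
CN⁻ donates an electron pair to form a new σ-bond to carbon — it is the nucleophile.

nucleophile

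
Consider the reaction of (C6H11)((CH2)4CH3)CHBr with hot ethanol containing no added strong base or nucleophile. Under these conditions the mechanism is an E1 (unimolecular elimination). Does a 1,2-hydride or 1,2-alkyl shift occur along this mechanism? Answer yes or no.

yes

The first-formed carbocation is secondary.
The adjacent cyclohexyl carbon already bears 2 other carbon substituents and has a hydrogen to migrate; after a 1,2-hydride shift from that carbon the positive charge sits on a tertiary centre.
Tertiary is more stable than secondary, so the shift occurs.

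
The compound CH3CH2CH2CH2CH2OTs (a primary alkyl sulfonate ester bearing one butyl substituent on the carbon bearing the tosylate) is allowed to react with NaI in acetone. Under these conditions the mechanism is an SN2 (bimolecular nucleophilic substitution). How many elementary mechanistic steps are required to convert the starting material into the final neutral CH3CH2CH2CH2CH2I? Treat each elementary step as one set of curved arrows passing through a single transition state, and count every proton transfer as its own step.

Step 1: Backside attack by I⁻ on the carbon bearing the tosylate: the new C–I bond forms as the C–O bond breaks, with Walden inversion at carbon.
Total: 1 elementary step.

1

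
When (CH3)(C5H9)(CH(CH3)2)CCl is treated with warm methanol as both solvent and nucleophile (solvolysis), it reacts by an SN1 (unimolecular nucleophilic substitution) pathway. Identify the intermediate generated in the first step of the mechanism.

Step 1: The C–Cl bond breaks with both electrons going to the chloride; Cl⁻ leaves and a tertiary carbocation remains.
After step 1 the species present is a tertiary carbocation.

tertiary carbocation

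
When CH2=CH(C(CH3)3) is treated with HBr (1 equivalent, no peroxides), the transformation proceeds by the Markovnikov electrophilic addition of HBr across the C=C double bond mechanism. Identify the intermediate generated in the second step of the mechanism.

Step 1: The π electrons of the C=C bond attack a proton of HBr; Markovnikov addition places the new C–H on the less-substituted alkene carbon, so the positive charge ends up on the more-substituted carbon — a secondary carbocation. The H–Br bond breaks heterolytically, releasing Br⁻.
Step 2: A methyl group with its bonding pair migrates from the adjacent tert-butyl carbon to the cationic centre — a 1,2-methyl shift — upgrading the secondary cation to a tertiary one.
After step 2 the species present is a tertiary carbocation.

tertiary carbocation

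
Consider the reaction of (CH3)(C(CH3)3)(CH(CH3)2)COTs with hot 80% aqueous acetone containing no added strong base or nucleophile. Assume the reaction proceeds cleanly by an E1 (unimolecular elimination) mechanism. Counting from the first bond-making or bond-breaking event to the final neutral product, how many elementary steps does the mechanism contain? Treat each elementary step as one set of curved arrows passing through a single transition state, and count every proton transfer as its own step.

2

Step 1: Rate-determining heterolysis of the C–O bond gives TsO⁻ and a tertiary carbocation.
(No 1,2-shift: no single shift to an adjacent carbon would give a more stable cation.)
Step 2: A weak base (a water molecule from the solvent) removes a proton from a carbon adjacent to the cationic centre; the electrons of that C–H bond become the new π(C=C) bond, giving the alkene.
Total: 2 elementary steps.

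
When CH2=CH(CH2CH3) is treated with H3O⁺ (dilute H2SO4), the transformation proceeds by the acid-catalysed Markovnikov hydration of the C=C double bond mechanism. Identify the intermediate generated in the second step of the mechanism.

oxonium ion

Step 1: The π electrons of the C=C bond attack a proton of H3O⁺; Markovnikov addition places the new C–H on the less-substituted alkene carbon, so the positive charge ends up on the more-substituted carbon — a secondary carbocation. H2O is released.
Step 2: Water acts as the nucleophile: an oxygen lone pair bonds to the cationic carbon, giving an oxonium-ion intermediate.
After step 2 the species present is an oxonium ion.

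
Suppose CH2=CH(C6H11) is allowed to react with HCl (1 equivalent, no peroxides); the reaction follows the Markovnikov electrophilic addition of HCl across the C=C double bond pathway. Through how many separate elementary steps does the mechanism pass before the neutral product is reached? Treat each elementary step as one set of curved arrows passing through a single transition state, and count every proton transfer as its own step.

Step 1: Protonation of the alkene by HCl: the π bond acts as the nucleophile and picks up H⁺, giving the more stable (Markovnikov) secondary carbocation. The H–Cl bond breaks heterolytically, releasing Cl⁻.
Step 2: Carbocation rearrangement: a 1,2-hydride shift from the adjacent cyclohexyl carbon converts the initially-formed secondary cation into the more stable tertiary cation.
Step 3: Cl⁻ captures the cation: a lone pair on Cl⁻ fills the empty p orbital, producing the alkyl halide product.
Total: 3 elementary steps.

3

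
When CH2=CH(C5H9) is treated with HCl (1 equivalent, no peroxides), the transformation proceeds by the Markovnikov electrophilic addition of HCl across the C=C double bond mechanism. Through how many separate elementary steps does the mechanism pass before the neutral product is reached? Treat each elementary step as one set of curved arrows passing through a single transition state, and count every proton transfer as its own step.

3

Step 1: The π electrons of the C=C bond attack a proton of HCl; Markovnikov addition places the new C–H on the less-substituted alkene carbon, so the positive charge ends up on the more-substituted carbon — a secondary carbocation. The H–Cl bond breaks heterolytically, releasing Cl⁻.
Step 2: A 1,2-hydride shift from the adjacent cyclopentyl carbon moves the positive charge from the secondary centre to an adjacent carbon, generating a more stable tertiary carbocation.
Step 3: Nucleophilic attack by Cl⁻ on the carbocation completes the addition, giving R–Cl.
Total: 3 elementary steps.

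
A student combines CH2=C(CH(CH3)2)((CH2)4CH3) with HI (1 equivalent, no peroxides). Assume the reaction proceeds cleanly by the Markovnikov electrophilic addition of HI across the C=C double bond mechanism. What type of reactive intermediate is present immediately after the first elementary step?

Step 1: The π electrons of the C=C bond attack a proton of HI; Markovnikov addition places the new C–H on the less-substituted alkene carbon, so the positive charge ends up on the more-substituted carbon — a tertiary carbocation. The H–I bond breaks heterolytically, releasing I⁻.
After step 1 the species present is a tertiary carbocation.

tertiary carbocation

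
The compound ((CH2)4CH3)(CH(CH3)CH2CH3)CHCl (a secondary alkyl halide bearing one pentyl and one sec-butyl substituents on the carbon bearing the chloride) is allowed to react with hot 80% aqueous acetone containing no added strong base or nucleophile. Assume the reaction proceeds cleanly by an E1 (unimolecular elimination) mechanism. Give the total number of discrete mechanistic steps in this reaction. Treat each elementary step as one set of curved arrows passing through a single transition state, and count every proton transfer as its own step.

Step 1: Ionisation: the C–Cl σ-bond cleaves heterolytically; both bonding electrons depart with Cl⁻, leaving a secondary carbocation at the α-carbon.
Step 2: Carbocation rearrangement: a 1,2-hydride shift from the adjacent sec-butyl carbon converts the initially-formed secondary cation into the more stable tertiary cation.
Step 3: A weak base (a water molecule from the solvent) removes a proton from a carbon adjacent to the cationic centre; the electrons of that C–H bond become the new π(C=C) bond, giving the alkene.
Total: 3 elementary steps.

3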